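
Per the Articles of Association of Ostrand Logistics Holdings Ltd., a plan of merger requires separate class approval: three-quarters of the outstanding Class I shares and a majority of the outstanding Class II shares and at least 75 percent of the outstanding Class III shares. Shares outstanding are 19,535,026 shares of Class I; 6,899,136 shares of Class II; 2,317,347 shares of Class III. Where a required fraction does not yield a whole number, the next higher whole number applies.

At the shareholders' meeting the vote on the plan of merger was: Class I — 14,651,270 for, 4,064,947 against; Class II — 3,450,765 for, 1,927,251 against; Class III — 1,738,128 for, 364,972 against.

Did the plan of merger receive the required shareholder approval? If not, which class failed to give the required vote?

Class I: 3/4 of 19535026 = 14651269.50, rounded up to 14651270; 14,651,270 required, 14,651,270 in favor — approved.
Class II: a majority of 6899136 is 3449569; 3,449,569 required, 3,450,765 in favor — approved.
Class III: 3/4 of 2317347 = 1738010.25, rounded up to 1738011; 1,738,011 required, 1,738,128 in favor — approved.

Approved — every class gave the required vote.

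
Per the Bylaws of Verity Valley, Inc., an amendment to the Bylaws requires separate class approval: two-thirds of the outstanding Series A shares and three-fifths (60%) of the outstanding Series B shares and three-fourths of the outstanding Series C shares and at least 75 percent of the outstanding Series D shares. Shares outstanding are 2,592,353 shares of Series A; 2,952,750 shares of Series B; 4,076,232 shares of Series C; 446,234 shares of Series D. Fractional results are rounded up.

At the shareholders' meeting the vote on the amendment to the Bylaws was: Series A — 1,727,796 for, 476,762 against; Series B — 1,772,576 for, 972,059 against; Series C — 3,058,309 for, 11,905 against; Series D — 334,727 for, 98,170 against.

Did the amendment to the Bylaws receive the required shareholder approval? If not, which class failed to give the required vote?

Series A: 2/3 of 2592353 = 1728235.33, rounded up to 1728236; 1,728,236 required, 1,727,796 in favor — not approved.
Series B: 3/5 of 2952750 = 1771650; 1,771,650 required, 1,772,576 in favor — approved.
Series C: 3/4 of 4076232 = 3057174; 3,057,174 required, 3,058,309 in favor — approved.
Series D: 3/4 of 446234 = 334675.50, rounded up to 334676; 334,676 required, 334,727 in favor — approved.

Not approved — the Series A shares did not give the required vote.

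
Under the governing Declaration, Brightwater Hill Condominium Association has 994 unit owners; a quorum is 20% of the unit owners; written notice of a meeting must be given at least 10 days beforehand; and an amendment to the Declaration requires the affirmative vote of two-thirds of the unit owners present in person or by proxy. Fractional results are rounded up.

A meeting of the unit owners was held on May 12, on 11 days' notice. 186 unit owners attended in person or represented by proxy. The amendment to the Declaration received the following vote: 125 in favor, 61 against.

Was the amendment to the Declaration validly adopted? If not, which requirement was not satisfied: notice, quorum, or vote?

Invalid — quorum requirement not satisfied.

Notice: 11 days given; 10 required. Satisfied.
Quorum: 20% of 994 = 198.80, rounded up to 199; 186 present. Not satisfied.
Vote: requires two-thirds of those present (186); 2/3 of 186 = 124, so 124 needed; 125 in favor. Satisfied.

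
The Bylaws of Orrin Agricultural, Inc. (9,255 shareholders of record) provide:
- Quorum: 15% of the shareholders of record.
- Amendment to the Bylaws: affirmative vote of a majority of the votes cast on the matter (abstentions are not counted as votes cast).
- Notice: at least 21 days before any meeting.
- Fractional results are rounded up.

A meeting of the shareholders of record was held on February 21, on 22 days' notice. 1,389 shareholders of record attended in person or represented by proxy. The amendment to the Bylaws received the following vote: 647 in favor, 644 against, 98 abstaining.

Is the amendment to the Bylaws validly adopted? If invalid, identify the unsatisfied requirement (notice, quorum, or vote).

Valid — all requirements satisfied.

Notice: 22 days given; 21 required. Satisfied.
Quorum: 15% of 9,255 = 1,388.25, rounded up to 1,389; 1,389 present. Satisfied.
Vote: requires a majority of the votes cast (1,389 − 98 abstaining = 1,291); a majority of 1291 is 646, so 646 needed; 647 in favor. Satisfied.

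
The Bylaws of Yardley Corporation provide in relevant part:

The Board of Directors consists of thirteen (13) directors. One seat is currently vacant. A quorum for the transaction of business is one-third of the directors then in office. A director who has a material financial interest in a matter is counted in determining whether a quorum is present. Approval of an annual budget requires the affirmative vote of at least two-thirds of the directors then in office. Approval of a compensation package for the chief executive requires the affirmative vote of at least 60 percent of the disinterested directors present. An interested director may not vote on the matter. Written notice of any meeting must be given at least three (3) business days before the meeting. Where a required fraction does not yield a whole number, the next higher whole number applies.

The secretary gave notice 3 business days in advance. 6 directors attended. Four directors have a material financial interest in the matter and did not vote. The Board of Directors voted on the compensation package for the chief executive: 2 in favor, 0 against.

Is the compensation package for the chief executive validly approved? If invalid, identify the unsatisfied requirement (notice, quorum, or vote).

Notice: 3 business days given; 3 required (3 ≥ 3). Satisfied.
Quorum: 6 present (interested directors count toward quorum); quorum is 4. Satisfied.
Vote: the compensation package for the chief executive requires three-fifths of the disinterested directors present (6 − 4 = 2). 3/5 of 2 = 1.20, rounded up to 2, so 2 affirmative votes are needed; 2 voted in favor. Satisfied.

Valid — all requirements satisfied.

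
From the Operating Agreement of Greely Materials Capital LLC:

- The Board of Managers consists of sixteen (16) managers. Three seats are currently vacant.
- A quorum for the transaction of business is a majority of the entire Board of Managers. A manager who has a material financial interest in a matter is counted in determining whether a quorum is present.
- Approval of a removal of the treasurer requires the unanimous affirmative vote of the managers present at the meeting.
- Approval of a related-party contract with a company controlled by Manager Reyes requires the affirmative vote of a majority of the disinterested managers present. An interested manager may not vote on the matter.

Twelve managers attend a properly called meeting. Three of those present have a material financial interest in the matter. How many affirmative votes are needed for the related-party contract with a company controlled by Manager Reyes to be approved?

5

The related-party contract with a company controlled by Manager Reyes requires a majority of the disinterested managers present (12 − 3 = 9).
A majority of 9 is 5.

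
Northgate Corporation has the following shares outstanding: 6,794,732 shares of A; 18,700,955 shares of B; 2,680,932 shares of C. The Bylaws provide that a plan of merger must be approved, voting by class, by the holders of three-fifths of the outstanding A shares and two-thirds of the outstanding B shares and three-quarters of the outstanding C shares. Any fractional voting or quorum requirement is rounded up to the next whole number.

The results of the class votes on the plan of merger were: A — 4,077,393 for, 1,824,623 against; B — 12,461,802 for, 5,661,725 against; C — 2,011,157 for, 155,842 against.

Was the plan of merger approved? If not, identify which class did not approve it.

A: 3/5 of 6794732 = 4076839.20, rounded up to 4076840; 4,076,840 required, 4,077,393 in favor — approved.
B: 2/3 of 18700955 = 12467303.33, rounded up to 12467304; 12,467,304 required, 12,461,802 in favor — not approved.
C: 3/4 of 2680932 = 2010699; 2,010,699 required, 2,011,157 in favor — approved.

Not approved — the B shares did not give the required vote.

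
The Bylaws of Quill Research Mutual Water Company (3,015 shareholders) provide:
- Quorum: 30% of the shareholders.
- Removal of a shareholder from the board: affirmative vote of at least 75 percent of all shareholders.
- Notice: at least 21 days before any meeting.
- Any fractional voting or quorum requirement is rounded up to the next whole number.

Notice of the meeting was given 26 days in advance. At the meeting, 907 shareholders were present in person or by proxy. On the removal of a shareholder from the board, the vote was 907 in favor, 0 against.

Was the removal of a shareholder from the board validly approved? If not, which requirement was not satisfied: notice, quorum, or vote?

Invalid — vote requirement not satisfied.

Notice: 26 days given; 21 required. Satisfied.
Quorum: 30% of 3,015 = 904.50, rounded up to 905; 907 present. Satisfied.
Vote: requires three-fourths of all shareholders (3,015); 3/4 of 3015 = 2261.25, rounded up to 2262, so 2,262 needed; 907 in favor. Not satisfied.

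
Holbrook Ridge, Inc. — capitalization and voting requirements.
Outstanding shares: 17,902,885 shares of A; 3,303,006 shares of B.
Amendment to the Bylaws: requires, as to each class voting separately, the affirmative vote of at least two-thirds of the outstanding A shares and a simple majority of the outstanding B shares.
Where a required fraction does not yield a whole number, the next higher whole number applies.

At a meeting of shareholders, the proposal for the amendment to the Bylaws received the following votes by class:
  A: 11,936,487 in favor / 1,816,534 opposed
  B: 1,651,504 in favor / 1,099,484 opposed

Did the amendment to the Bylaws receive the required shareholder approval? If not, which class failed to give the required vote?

A: 2/3 of 17902885 = 11935256.67, rounded up to 11935257; 11,935,257 required, 11,936,487 in favor — approved.
B: a majority of 3303006 is 1651504; 1,651,504 required, 1,651,504 in favor — approved.

Approved — every class gave the required vote.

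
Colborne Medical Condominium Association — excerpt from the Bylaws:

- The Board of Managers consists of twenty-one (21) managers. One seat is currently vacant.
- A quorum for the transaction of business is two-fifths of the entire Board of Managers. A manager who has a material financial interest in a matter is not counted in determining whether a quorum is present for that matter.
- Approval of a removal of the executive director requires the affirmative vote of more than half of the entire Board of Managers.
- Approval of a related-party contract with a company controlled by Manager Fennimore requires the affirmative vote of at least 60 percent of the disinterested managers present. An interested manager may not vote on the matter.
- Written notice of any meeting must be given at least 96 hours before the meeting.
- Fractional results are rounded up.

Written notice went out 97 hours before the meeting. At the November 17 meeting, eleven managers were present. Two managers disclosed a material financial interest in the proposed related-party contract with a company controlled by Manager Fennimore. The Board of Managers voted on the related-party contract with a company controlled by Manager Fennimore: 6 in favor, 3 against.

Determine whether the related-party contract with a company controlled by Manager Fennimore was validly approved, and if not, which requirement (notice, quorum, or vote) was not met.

Valid — all requirements satisfied.

Notice: 97 hours given; 96 required (97 ≥ 96). Satisfied.
Quorum: 11 present, but the 2 interested managers do not count, leaving 9. Quorum is 9. Satisfied.
Vote: the related-party contract with a company controlled by Manager Fennimore requires three-fifths of the disinterested managers present (11 − 2 = 9). 3/5 of 9 = 5.40, rounded up to 6, so 6 affirmative votes are needed; 6 voted in favor. Satisfied.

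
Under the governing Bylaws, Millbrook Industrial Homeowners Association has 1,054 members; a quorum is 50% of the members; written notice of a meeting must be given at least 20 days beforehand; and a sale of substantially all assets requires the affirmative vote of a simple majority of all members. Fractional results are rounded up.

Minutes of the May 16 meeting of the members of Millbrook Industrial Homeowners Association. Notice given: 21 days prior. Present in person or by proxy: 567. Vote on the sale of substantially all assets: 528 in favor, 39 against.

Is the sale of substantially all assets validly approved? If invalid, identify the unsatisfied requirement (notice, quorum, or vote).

Valid — all requirements satisfied.

Notice: 21 days given; 20 required. Satisfied.
Quorum: 50% of 1,054 = 527; 567 present. Satisfied.
Vote: requires a majority of all members (1,054); a majority of 1054 is 528, so 528 needed; 528 in favor. Satisfied.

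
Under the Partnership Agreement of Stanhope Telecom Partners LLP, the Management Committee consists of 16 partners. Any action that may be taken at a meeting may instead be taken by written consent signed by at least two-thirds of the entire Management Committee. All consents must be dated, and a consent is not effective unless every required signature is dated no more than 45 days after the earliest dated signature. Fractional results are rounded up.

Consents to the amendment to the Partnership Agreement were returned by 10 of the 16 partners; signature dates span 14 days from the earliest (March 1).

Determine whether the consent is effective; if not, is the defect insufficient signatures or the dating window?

Signatures required: at least two-thirds of 16 — 2/3 of 16 = 10.67, rounded up to 11, so 11 needed; 10 signed. Insufficient.
Dating window: the latest signature is 14 days after the earliest; the limit is 45 days. Within the window.

Not effective — insufficient signatures.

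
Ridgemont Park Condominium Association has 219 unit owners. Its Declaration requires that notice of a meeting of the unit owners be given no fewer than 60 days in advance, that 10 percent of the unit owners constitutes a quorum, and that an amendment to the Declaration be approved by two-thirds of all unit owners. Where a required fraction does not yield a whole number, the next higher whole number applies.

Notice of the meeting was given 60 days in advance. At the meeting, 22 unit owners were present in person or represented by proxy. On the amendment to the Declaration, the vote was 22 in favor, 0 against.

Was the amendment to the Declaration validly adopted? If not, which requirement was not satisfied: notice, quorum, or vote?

Invalid — vote requirement not satisfied.

Notice: 60 days given; 60 required. Satisfied.
Quorum: 10% of 219 = 21.90, rounded up to 22; 22 present. Satisfied.
Vote: requires two-thirds of all unit owners (219); 2/3 of 219 = 146, so 146 needed; 22 in favor. Not satisfied.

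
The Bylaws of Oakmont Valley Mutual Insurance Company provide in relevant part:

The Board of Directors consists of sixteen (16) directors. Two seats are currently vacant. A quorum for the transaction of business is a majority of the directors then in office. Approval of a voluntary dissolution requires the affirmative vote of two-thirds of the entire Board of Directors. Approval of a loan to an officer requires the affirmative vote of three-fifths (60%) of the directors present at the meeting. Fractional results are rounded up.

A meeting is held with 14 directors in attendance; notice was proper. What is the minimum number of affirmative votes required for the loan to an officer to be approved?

9

The loan to an officer requires three-fifths of the directors present (14).
3/5 of 14 = 8.40, rounded up to 9.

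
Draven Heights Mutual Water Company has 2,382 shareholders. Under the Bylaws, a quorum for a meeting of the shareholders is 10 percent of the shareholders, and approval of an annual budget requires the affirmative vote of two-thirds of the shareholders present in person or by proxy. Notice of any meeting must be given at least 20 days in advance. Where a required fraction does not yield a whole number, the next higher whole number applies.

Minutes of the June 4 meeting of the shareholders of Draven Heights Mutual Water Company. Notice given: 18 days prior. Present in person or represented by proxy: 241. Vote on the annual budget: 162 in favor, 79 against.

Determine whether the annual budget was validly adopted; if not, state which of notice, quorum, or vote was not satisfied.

Invalid — notice requirement not satisfied.

Notice: 18 days given; 20 required. Not satisfied.
Quorum: 10% of 2,382 = 238.20, rounded up to 239; 241 present. Satisfied.
Vote: requires two-thirds of those present (241); 2/3 of 241 = 160.67, rounded up to 161, so 161 needed; 162 in favor. Satisfied.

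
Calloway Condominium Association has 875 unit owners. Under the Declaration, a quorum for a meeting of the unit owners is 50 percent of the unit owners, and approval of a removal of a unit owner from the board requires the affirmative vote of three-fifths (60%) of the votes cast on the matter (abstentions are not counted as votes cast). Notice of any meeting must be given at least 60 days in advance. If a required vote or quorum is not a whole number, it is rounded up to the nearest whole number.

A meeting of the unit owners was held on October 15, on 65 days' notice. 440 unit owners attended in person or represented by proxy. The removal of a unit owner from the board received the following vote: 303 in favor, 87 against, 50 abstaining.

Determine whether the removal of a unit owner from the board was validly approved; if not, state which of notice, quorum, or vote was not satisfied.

Notice: 65 days given; 60 required. Satisfied.
Quorum: 50% of 875 = 437.50, rounded up to 438; 440 present. Satisfied.
Vote: requires three-fifths of the votes cast (440 − 50 abstaining = 390); 3/5 of 390 = 234, so 234 needed; 303 in favor. Satisfied.

Valid — all requirements satisfied.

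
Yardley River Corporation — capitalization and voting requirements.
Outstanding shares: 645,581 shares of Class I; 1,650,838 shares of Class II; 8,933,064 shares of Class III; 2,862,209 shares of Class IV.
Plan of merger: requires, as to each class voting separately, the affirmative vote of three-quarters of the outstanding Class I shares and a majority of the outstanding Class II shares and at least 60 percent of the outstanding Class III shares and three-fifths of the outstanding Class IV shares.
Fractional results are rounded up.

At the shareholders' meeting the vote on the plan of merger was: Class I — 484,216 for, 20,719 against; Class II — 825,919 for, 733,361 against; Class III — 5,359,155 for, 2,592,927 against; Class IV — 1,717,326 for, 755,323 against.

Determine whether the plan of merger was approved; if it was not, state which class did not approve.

Class I: 3/4 of 645581 = 484185.75, rounded up to 484186; 484,186 required, 484,216 in favor — approved.
Class II: a majority of 1650838 is 825420; 825,420 required, 825,919 in favor — approved.
Class III: 3/5 of 8933064 = 5359838.40, rounded up to 5359839; 5,359,839 required, 5,359,155 in favor — not approved.
Class IV: 3/5 of 2862209 = 1717325.40, rounded up to 1717326; 1,717,326 required, 1,717,326 in favor — approved.

Not approved — the Class III shares did not give the required vote.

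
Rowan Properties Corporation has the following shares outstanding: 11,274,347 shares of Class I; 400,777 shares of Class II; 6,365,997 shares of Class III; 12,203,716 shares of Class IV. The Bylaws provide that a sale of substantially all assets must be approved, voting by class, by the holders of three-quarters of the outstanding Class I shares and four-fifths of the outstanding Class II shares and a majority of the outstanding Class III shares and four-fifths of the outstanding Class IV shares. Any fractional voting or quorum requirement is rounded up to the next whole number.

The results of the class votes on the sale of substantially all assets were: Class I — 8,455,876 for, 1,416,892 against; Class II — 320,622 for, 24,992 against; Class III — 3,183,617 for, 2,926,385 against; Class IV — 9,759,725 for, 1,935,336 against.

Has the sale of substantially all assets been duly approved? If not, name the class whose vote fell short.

Class I: 3/4 of 11274347 = 8455760.25, rounded up to 8455761; 8,455,761 required, 8,455,876 in favor — approved.
Class II: 4/5 of 400777 = 320621.60, rounded up to 320622; 320,622 required, 320,622 in favor — approved.
Class III: a majority of 6365997 is 3182999; 3,182,999 required, 3,183,617 in favor — approved.
Class IV: 4/5 of 12203716 = 9762972.80, rounded up to 9762973; 9,762,973 required, 9,759,725 in favor — not approved.

Not approved — the Class IV shares did not give the required vote.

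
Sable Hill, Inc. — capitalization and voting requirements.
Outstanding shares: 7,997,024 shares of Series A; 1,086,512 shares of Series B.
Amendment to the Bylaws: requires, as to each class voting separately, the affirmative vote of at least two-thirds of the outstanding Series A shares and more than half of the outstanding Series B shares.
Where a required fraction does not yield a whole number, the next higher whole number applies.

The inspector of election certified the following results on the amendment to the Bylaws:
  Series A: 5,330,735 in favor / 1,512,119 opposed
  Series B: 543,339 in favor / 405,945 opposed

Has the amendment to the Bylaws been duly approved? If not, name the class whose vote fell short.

Not approved — the Series A shares did not give the required vote.

Series A: 2/3 of 7997024 = 5331349.33, rounded up to 5331350; 5,331,350 required, 5,330,735 in favor — not approved.
Series B: a majority of 1086512 is 543257; 543,257 required, 543,339 in favor — approved.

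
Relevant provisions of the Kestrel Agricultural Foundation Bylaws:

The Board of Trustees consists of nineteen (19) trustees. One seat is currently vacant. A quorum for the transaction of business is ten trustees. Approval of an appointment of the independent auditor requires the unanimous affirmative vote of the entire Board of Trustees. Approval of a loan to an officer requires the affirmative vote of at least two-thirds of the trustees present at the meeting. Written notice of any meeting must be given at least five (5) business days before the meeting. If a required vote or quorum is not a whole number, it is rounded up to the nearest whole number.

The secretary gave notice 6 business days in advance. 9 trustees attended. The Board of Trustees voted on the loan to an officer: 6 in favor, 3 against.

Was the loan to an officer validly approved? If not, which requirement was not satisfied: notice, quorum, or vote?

Invalid — quorum requirement not satisfied.

Notice: 6 business days given; 5 required (6 ≥ 5). Satisfied.
Quorum: 9 present; quorum is 10. Not satisfied.
Vote: the loan to an officer requires two-thirds of the trustees present (9). 2/3 of 9 = 6, so 6 affirmative votes are needed; 6 voted in favor. Satisfied. (Moot — without a quorum no business can be validly transacted.)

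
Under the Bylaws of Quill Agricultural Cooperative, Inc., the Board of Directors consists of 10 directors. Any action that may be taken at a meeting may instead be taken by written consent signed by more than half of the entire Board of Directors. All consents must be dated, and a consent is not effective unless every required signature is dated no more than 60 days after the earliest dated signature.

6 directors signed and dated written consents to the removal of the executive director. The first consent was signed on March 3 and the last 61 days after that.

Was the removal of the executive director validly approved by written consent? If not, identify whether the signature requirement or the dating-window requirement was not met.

Not effective — dating-window requirement not satisfied.

Signatures required: more than half of 10 — a majority of 10 is 6, so 6 needed; 6 signed. Sufficient.
Dating window: the latest signature is 61 days after the earliest; the limit is 60 days. Outside the window.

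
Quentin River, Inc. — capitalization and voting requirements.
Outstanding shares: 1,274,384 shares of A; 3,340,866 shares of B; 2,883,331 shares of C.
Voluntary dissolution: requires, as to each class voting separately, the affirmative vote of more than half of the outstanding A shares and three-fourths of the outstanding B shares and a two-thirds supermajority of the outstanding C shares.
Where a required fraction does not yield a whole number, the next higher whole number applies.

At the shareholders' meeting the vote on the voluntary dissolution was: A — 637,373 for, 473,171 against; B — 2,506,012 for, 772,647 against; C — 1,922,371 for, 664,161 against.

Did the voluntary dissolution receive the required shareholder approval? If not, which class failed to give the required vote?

Approved — every class gave the required vote.

A: a majority of 1274384 is 637193; 637,193 required, 637,373 in favor — approved.
B: 3/4 of 3340866 = 2505649.50, rounded up to 2505650; 2,505,650 required, 2,506,012 in favor — approved.
C: 2/3 of 2883331 = 1922220.67, rounded up to 1922221; 1,922,221 required, 1,922,371 in favor — approved.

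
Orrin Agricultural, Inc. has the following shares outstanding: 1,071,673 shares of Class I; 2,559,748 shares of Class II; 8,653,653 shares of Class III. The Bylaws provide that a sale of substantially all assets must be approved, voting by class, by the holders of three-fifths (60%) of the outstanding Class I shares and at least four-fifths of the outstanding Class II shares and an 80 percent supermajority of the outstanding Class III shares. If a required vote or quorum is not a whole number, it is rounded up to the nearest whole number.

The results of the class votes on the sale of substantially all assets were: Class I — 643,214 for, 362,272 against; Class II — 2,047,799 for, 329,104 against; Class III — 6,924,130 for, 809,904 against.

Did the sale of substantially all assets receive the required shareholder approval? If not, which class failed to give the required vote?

Class I: 3/5 of 1071673 = 643003.80, rounded up to 643004; 643,004 required, 643,214 in favor — approved.
Class II: 4/5 of 2559748 = 2047798.40, rounded up to 2047799; 2,047,799 required, 2,047,799 in favor — approved.
Class III: 4/5 of 8653653 = 6922922.40, rounded up to 6922923; 6,922,923 required, 6,924,130 in favor — approved.

Approved — every class gave the required vote.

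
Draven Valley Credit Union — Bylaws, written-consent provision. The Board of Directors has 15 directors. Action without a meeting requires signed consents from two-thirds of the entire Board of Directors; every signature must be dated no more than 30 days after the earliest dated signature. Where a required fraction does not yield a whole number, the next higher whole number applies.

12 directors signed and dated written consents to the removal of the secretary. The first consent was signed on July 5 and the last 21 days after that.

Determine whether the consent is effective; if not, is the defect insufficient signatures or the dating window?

Signatures required: two-thirds of 15 — 2/3 of 15 = 10, so 10 needed; 12 signed. Sufficient.
Dating window: the latest signature is 21 days after the earliest; the limit is 30 days. Within the window.

Effective — both the signature and dating-window requirements are satisfied.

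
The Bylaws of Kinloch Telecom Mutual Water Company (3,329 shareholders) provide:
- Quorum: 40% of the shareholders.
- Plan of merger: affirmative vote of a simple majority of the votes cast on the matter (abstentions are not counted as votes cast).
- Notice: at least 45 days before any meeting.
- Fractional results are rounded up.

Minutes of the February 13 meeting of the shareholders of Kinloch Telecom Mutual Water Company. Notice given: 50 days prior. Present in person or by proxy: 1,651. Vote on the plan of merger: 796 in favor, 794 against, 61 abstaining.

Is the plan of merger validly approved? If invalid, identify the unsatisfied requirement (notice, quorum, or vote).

Valid — all requirements satisfied.

Notice: 50 days given; 45 required. Satisfied.
Quorum: 40% of 3,329 = 1,331.60, rounded up to 1,332; 1,651 present. Satisfied.
Vote: requires a majority of the votes cast (1,651 − 61 abstaining = 1,590); a majority of 1590 is 796, so 796 needed; 796 in favor. Satisfied.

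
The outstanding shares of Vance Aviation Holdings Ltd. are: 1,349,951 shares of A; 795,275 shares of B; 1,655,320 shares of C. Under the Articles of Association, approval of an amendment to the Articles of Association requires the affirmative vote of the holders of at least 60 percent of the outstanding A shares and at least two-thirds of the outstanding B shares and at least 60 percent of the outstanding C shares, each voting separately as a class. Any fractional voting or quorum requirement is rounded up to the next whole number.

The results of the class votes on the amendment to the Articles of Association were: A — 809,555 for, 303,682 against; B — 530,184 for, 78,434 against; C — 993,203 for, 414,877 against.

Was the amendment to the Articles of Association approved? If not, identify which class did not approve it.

A: 3/5 of 1349951 = 809970.60, rounded up to 809971; 809,971 required, 809,555 in favor — not approved.
B: 2/3 of 795275 = 530183.33, rounded up to 530184; 530,184 required, 530,184 in favor — approved.
C: 3/5 of 1655320 = 993192; 993,192 required, 993,203 in favor — approved.

Not approved — the A shares did not give the required vote.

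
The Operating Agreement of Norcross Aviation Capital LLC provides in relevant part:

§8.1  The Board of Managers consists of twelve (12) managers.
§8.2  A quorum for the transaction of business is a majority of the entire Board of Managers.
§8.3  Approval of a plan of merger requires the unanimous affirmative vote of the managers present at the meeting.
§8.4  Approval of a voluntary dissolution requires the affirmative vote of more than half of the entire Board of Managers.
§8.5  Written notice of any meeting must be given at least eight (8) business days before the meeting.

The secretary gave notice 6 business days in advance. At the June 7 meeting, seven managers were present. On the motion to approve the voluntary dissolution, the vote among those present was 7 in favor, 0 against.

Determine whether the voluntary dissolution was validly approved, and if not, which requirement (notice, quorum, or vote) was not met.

Notice: 6 business days given; 8 required (6 < 8). Not satisfied.
Quorum: 7 present; quorum is 7. Satisfied.
Vote: the voluntary dissolution requires a majority of the entire Board of Managers (12). A majority of 12 is 7, so 7 affirmative votes are needed; 7 voted in favor. Satisfied.

Invalid — notice requirement not satisfied.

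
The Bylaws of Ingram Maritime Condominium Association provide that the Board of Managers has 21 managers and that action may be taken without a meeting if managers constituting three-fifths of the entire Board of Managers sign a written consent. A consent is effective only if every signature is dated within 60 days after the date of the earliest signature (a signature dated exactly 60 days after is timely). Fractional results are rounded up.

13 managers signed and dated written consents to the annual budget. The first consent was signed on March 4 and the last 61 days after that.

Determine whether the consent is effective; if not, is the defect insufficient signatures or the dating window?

Signatures required: three-fifths of 21 — 3/5 of 21 = 12.60, rounded up to 13, so 13 needed; 13 signed. Sufficient.
Dating window: the latest signature is 61 days after the earliest; the limit is 60 days. Outside the window.

Not effective — dating-window requirement not satisfied.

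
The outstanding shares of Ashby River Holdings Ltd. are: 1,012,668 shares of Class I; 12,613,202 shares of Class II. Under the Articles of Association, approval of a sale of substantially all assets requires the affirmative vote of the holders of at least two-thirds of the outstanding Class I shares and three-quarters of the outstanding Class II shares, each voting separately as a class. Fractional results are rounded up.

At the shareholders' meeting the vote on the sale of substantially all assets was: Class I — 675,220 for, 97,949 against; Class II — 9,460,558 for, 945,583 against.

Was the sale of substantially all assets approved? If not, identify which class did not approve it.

Approved — every class gave the required vote.

Class I: 2/3 of 1012668 = 675112; 675,112 required, 675,220 in favor — approved.
Class II: 3/4 of 12613202 = 9459901.50, rounded up to 9459902; 9,459,902 required, 9,460,558 in favor — approved.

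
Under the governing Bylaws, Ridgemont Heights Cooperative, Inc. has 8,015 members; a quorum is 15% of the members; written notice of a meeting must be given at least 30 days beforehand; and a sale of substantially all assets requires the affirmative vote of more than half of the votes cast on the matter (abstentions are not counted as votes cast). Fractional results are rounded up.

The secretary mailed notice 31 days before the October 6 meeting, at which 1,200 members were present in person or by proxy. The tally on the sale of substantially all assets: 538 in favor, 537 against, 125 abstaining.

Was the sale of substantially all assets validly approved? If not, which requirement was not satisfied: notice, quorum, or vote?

Notice: 31 days given; 30 required. Satisfied.
Quorum: 15% of 8,015 = 1,202.25, rounded up to 1,203; 1,200 present. Not satisfied.
Vote: requires a majority of the votes cast (1,200 − 125 abstaining = 1,075); a majority of 1075 is 538, so 538 needed; 538 in favor. Satisfied.

Invalid — quorum requirement not satisfied.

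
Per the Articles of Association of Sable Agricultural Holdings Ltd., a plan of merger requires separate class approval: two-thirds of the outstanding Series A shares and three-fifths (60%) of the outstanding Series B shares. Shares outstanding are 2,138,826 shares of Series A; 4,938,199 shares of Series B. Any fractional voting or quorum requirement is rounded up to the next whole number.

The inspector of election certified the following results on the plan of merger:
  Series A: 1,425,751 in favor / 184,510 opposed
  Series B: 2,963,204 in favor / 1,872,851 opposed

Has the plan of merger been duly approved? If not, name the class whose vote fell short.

Not approved — the Series A shares did not give the required vote.

Series A: 2/3 of 2138826 = 1425884; 1,425,884 required, 1,425,751 in favor — not approved.
Series B: 3/5 of 4938199 = 2962919.40, rounded up to 2962920; 2,962,920 required, 2,963,204 in favor — approved.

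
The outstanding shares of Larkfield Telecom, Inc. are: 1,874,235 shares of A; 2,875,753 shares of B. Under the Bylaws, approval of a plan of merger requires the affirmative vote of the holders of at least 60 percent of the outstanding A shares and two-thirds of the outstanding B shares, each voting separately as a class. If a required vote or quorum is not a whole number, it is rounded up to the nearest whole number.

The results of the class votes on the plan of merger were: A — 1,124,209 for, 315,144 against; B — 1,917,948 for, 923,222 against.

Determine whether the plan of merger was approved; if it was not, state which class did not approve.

Not approved — the A shares did not give the required vote.

A: 3/5 of 1874235 = 1124541; 1,124,541 required, 1,124,209 in favor — not approved.
B: 2/3 of 2875753 = 1917168.67, rounded up to 1917169; 1,917,169 required, 1,917,948 in favor — approved.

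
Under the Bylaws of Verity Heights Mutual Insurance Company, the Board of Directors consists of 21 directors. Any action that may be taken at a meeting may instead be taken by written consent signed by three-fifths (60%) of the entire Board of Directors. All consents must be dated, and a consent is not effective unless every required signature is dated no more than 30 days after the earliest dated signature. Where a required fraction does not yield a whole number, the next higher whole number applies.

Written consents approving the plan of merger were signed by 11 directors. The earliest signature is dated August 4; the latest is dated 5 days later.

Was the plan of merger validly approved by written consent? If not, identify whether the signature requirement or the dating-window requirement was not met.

Signatures required: three-fifths (60%) of 21 — 3/5 of 21 = 12.60, rounded up to 13, so 13 needed; 11 signed. Insufficient.
Dating window: the latest signature is 5 days after the earliest; the limit is 30 days. Within the window.

Not effective — insufficient signatures.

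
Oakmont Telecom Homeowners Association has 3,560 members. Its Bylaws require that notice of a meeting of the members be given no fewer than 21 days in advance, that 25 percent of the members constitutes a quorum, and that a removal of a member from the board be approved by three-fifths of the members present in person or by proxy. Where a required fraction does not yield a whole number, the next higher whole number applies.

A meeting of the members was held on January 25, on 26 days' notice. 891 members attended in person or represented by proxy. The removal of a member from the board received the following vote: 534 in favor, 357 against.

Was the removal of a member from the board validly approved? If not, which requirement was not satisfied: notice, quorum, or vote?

Invalid — vote requirement not satisfied.

Notice: 26 days given; 21 required. Satisfied.
Quorum: 25% of 3,560 = 890; 891 present. Satisfied.
Vote: requires three-fifths of those present (891); 3/5 of 891 = 534.60, rounded up to 535, so 535 needed; 534 in favor. Not satisfied.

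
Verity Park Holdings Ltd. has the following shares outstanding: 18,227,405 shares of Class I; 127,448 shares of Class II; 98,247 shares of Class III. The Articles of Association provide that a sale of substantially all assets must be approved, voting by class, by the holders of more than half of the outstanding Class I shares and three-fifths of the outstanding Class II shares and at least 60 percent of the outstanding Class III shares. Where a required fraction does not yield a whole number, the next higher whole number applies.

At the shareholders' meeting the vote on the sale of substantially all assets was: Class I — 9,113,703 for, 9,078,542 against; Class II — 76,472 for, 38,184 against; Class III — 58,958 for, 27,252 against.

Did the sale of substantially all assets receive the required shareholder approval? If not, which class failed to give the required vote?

Class I: a majority of 18227405 is 9113703; 9,113,703 required, 9,113,703 in favor — approved.
Class II: 3/5 of 127448 = 76468.80, rounded up to 76469; 76,469 required, 76,472 in favor — approved.
Class III: 3/5 of 98247 = 58948.20, rounded up to 58949; 58,949 required, 58,958 in favor — approved.

Approved — every class gave the required vote.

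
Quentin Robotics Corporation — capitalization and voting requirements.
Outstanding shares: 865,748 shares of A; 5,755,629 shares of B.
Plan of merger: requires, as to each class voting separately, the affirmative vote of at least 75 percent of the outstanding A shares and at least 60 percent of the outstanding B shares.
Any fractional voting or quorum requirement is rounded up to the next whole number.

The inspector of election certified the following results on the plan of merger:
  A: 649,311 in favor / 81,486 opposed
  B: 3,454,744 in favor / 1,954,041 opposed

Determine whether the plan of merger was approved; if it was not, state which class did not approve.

A: 3/4 of 865748 = 649311; 649,311 required, 649,311 in favor — approved.
B: 3/5 of 5755629 = 3453377.40, rounded up to 3453378; 3,453,378 required, 3,454,744 in favor — approved.

Approved — every class gave the required vote.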